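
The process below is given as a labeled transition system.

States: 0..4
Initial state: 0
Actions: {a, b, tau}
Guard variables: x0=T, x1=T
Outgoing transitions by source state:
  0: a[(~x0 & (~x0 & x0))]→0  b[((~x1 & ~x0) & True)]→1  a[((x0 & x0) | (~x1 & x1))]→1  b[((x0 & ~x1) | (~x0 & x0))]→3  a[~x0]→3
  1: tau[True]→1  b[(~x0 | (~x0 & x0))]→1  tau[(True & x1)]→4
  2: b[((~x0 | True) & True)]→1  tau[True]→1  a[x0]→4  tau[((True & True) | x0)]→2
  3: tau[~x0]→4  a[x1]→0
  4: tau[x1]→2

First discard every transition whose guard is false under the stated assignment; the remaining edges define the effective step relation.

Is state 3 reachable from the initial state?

Answer: UNREACHABLE

Working:
9 transition(s) survive guard evaluation.
L0 = {0}
L1 = {1}  now seen {0,1}
L2 = {4}  now seen {0,1,4}
L3 = {2}  now seen {0,1,2,4}
Reachable = {0,1,2,4}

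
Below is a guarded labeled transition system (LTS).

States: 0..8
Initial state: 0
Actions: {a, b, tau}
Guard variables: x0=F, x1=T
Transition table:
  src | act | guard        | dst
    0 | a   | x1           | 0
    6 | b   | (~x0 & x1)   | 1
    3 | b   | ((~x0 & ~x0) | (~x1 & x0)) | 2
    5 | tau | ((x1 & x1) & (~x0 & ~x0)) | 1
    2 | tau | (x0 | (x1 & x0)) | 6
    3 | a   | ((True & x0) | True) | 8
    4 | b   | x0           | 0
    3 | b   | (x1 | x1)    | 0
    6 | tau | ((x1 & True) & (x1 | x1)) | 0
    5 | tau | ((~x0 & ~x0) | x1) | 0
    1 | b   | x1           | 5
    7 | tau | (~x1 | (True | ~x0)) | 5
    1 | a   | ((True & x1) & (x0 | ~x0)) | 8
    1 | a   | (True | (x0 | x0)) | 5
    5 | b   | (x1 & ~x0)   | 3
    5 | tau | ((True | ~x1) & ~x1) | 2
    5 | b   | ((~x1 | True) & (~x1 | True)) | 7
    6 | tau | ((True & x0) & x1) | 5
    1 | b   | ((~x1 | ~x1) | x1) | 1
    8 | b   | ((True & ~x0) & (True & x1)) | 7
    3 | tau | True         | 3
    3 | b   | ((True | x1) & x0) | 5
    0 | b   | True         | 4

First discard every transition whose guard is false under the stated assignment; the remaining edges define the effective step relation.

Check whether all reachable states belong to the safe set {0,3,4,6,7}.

Allowed set {0,3,4,6,7}
Reach set: {0,4}
  0: ok
  4: ok

Answer: INVARIANT HOLDS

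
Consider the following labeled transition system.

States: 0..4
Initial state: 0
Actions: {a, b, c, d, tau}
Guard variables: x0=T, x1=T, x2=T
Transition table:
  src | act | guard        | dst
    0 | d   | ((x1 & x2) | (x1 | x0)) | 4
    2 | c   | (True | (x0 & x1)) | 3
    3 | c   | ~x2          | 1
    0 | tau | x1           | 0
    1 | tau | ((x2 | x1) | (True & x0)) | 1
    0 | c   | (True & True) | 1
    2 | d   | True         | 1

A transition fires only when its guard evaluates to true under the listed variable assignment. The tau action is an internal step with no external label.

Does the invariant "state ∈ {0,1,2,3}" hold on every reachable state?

Answer: INVARIANT VIOLATED at state 4

Trace:
Safe = {0,1,2,3}
Reach set: {0,1,4}
  0: ✓
  1: ✓
  4: VIOLATES
counterexample path to 4: d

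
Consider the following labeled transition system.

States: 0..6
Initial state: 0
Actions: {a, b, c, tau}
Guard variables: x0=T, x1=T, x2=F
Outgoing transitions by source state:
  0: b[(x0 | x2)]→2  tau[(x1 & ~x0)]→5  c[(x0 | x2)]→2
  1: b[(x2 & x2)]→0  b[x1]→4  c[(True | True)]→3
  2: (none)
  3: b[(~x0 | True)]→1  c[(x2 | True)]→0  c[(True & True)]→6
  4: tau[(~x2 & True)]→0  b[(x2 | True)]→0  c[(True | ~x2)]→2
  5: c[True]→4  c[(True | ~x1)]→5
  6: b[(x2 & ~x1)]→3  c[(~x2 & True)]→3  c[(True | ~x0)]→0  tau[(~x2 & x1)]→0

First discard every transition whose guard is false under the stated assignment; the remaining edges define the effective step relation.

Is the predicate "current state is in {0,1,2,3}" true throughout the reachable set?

Safe = {0,1,2,3}
R = {0,2}
  0: safe
  2: safe

Answer: INVARIANT HOLDS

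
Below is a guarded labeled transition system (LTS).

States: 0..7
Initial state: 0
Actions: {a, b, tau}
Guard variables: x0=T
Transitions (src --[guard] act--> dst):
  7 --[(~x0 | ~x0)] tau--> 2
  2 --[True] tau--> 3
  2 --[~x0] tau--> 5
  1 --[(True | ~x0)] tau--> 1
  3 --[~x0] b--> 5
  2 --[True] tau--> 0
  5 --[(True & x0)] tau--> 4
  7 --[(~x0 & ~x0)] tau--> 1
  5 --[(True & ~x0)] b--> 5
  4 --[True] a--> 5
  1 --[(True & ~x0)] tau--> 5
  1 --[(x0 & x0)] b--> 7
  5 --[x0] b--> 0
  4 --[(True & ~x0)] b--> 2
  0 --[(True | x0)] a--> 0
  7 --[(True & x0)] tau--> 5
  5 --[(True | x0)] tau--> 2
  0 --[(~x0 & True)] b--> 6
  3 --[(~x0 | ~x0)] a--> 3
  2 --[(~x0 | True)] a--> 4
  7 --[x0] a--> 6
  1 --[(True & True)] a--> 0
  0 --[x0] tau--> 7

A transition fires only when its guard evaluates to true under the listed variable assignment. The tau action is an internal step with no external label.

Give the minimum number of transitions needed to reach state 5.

Answer: 2

Working:
Layered search for 5:
  depth 0: {0}
  depth 1: {7}
  depth 2: {5,6}
first hit 5 at d=2 via tau·tau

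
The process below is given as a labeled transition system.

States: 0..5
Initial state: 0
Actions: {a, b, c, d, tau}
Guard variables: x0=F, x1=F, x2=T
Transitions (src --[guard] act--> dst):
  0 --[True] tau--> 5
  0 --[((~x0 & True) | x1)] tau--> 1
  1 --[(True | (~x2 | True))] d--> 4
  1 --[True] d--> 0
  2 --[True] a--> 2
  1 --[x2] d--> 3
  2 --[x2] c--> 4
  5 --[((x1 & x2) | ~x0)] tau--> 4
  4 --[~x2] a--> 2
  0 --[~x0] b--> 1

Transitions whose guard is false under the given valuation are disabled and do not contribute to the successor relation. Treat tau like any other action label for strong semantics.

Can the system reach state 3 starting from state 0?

9 transition(s) survive guard evaluation.
Layer 0: {0}
Layer 1: {1,5}  cumulative {0,1,5}
Layer 2: {3,4}  cumulative {0,1,3,4,5}
Reach set: {0,1,3,4,5}
trace reaching 3: tau·d

Answer: REACHABLE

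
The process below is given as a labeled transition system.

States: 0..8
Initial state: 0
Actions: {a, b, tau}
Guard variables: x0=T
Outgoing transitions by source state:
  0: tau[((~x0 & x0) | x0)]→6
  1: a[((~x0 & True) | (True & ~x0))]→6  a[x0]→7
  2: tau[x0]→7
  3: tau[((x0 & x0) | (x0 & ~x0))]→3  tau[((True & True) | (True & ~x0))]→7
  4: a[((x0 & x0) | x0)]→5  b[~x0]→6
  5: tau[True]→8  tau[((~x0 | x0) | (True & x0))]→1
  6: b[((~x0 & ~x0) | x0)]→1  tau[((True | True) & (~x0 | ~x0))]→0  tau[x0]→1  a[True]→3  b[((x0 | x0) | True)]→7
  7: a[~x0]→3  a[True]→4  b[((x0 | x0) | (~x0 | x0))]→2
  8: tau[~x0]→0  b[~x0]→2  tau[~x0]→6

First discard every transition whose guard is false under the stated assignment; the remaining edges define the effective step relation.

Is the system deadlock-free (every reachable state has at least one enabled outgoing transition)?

Answer: DEADLOCK at state 8

Working:
Reach set: {0,1,2,3,4,5,6,7,8}
  0: tau→6  [1 out]
  1: a→7  [1 out]
  2: tau→7  [1 out]
  3: tau→3  tau→7  [2 out]
  4: a→5  [1 out]
  5: tau→1  tau→8  [2 out]
  6: a→3  b→1  b→7  tau→1  [4 out]
  7: a→4  b→2  [2 out]
  8: ∅  [deadlock]
trace reaching 8: tau·b·a·a·tau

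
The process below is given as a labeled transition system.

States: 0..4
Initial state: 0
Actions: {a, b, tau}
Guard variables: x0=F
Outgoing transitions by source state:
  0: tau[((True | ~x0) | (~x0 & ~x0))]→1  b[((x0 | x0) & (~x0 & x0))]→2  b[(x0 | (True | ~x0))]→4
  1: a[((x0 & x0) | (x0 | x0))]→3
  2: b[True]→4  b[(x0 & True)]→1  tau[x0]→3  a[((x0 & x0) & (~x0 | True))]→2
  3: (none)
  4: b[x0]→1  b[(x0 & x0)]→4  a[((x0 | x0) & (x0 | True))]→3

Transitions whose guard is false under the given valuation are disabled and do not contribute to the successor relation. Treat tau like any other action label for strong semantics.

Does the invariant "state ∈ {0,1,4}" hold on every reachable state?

Safe = {0,1,4}
R = {0,1,4}
  0: ✓
  1: ✓
  4: ✓

Answer: INVARIANT HOLDS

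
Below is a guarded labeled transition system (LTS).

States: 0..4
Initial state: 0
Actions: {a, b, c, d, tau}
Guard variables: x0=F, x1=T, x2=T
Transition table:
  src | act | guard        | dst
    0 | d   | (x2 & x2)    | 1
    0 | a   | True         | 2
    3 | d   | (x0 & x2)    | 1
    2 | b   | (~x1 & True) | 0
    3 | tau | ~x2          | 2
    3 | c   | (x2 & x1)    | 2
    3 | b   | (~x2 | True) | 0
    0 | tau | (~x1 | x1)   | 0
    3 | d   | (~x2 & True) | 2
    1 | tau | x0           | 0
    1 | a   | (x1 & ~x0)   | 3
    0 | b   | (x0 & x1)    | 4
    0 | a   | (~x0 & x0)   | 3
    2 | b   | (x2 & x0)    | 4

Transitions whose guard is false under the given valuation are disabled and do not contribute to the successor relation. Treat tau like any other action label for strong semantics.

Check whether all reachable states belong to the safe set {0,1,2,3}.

Answer: INVARIANT HOLDS

Analysis:
Inv-set: {0,1,2,3}
Reachable = {0,1,2,3}
  0: ok
  1: ok
  2: ok
  3: ok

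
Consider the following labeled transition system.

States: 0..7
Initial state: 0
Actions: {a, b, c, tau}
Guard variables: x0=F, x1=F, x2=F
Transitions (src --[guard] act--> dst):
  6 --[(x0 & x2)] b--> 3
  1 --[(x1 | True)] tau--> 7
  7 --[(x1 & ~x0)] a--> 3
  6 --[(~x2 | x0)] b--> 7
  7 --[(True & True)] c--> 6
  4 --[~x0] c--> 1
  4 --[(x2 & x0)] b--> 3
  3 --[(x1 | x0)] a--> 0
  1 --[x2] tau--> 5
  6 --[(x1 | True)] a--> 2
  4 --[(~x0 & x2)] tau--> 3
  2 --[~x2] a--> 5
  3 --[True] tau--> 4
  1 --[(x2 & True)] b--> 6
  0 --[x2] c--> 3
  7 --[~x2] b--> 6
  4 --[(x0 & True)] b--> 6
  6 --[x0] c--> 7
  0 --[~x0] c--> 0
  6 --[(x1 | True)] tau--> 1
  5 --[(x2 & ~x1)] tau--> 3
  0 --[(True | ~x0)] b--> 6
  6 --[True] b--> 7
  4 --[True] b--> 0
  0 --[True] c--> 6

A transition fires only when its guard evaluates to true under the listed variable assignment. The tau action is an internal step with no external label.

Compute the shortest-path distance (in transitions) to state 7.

Answer: 2

Analysis:
Layered search for 7:
  Layer 0: {0}
  Layer 1: {6}
  Layer 2: {1,2,7}
first hit 7 at d=2 via b·b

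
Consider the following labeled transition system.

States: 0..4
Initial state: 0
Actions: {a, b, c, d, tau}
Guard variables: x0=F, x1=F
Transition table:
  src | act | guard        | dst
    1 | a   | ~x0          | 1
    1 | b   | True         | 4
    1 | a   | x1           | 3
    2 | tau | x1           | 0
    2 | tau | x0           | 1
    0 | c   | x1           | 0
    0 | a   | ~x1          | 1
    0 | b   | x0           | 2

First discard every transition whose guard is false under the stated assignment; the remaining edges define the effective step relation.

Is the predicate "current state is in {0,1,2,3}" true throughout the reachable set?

Answer: INVARIANT VIOLATED at state 4

Trace:
Allowed set {0,1,2,3}
Reach set: {0,1,4}
  0: ✓
  1: ✓
  4: ✗ unsafe
counterexample path to 4: a·b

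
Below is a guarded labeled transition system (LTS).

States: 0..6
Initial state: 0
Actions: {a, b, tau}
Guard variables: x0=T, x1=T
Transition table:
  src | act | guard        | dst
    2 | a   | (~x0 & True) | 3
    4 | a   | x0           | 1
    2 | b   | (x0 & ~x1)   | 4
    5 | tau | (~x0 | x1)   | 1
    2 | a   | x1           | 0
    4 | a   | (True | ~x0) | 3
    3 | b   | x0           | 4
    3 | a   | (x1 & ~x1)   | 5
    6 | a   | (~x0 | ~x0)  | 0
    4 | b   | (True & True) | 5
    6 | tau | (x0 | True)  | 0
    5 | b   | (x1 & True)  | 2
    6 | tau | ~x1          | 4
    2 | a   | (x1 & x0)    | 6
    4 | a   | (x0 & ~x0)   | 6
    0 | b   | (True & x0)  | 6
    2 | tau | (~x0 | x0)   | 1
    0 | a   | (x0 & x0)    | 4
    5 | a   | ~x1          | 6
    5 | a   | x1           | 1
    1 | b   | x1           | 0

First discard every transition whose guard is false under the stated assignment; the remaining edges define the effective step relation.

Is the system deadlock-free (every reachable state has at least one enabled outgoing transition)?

Answer: DEADLOCK-FREE

Working:
Reach set: {0,1,2,3,4,5,6}
  0: a→4  b→6  [2 out]
  1: b→0  [1 out]
  2: a→0  a→6  tau→1  [3 out]
  3: b→4  [1 out]
  4: a→1  a→3  b→5  [3 out]
  5: a→1  b→2  tau→1  [3 out]
  6: tau→0  [1 out]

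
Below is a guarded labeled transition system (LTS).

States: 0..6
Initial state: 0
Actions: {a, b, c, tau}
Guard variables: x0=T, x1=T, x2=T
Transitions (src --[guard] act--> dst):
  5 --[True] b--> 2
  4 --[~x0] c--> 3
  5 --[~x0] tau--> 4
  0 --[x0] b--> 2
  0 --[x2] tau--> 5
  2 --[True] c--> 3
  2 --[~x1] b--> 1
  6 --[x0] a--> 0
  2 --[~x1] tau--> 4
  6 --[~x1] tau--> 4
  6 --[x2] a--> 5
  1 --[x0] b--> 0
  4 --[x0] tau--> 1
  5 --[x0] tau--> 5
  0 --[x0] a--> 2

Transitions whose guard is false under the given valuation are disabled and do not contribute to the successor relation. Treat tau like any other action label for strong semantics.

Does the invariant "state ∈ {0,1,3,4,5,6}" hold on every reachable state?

Answer: INVARIANT VIOLATED at state 2

Analysis:
Allowed set {0,1,3,4,5,6}
Reachable = {0,2,3,5}
  0: ok
  2: VIOLATES
  3: ok
  5: ok
witness against invariant: b → 2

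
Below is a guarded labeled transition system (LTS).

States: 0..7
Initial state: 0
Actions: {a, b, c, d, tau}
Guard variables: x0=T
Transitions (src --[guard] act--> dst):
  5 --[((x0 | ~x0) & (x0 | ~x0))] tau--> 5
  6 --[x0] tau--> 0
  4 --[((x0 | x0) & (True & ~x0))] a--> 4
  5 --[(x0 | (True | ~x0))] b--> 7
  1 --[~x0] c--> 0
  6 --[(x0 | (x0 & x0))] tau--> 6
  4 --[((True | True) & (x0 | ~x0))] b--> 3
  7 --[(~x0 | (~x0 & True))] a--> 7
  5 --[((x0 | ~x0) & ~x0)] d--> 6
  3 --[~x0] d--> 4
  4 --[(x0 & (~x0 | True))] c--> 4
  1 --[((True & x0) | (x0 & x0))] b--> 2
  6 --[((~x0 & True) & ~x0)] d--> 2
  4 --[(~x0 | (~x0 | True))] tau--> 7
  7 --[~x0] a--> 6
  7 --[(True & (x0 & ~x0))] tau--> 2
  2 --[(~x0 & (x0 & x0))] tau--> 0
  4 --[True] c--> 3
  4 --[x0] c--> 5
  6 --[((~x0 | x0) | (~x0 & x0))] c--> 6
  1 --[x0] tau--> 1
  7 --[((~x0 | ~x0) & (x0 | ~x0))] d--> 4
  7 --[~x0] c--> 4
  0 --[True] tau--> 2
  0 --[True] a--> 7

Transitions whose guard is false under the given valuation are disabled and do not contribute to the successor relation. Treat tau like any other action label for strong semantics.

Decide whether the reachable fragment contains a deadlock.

Reachable = {0,2,7}
  0: a→7  tau→2  [deg 2]
  2: ∅  [STUCK]
  7: ∅  [STUCK]
trace reaching 2: tau

Answer: DEADLOCK at state 2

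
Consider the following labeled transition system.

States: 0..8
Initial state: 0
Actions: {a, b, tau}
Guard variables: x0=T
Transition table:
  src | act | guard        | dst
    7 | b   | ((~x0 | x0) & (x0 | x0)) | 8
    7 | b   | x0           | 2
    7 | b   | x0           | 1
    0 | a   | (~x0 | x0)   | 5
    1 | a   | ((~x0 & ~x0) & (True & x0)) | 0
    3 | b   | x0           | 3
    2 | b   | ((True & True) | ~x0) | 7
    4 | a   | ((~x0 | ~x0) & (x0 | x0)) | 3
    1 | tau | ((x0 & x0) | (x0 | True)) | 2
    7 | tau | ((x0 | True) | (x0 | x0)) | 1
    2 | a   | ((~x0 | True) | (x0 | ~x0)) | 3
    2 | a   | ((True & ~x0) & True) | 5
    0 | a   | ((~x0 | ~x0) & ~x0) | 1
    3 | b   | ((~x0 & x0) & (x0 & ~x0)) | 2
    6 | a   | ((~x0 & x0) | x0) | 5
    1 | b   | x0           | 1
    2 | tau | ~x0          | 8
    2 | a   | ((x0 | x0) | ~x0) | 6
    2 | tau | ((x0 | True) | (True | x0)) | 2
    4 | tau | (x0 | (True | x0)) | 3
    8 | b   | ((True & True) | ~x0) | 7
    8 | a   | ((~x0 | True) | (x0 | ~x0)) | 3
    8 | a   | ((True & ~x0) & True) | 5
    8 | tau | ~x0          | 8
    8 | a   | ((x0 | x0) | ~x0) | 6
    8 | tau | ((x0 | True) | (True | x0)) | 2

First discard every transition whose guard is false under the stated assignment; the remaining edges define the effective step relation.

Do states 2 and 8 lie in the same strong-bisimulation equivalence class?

Bisimulation quotient by refinement:
  round 0: {{0,1,2,3,4,5,6,7,8}}
  round 1: {{0,6},{1,7},{2,8},{3},{4},{5}}
  round 2: {{0,6},{1},{2,8},{3},{4},{5},{7}}
7 equivalence class(es) (converged in 3)
class of 2: {2,8}; class of 8: {2,8}

Answer: BISIMILAR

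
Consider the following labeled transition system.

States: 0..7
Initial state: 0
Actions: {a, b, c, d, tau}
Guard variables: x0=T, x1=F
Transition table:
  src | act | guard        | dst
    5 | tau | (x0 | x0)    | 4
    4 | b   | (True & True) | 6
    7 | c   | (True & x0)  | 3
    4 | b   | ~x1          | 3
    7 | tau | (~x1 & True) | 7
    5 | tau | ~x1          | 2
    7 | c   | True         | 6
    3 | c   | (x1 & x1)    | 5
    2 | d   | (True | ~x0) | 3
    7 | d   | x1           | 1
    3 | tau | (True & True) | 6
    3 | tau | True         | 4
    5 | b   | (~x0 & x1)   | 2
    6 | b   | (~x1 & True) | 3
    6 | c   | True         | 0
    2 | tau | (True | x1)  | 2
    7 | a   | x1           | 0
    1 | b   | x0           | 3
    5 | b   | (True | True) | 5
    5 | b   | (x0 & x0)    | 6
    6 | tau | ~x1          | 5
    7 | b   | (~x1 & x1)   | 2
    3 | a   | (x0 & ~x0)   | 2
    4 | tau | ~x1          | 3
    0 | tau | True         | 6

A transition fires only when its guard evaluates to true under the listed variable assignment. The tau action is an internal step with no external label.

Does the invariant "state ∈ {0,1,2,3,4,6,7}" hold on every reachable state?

Answer: INVARIANT VIOLATED at state 5

Analysis:
Allowed set {0,1,2,3,4,6,7}
Reach set: {0,2,3,4,5,6}
  0: ok
  2: ok
  3: ok
  4: ok
  5: outside
  6: ok
counterexample path to 5: tau·tau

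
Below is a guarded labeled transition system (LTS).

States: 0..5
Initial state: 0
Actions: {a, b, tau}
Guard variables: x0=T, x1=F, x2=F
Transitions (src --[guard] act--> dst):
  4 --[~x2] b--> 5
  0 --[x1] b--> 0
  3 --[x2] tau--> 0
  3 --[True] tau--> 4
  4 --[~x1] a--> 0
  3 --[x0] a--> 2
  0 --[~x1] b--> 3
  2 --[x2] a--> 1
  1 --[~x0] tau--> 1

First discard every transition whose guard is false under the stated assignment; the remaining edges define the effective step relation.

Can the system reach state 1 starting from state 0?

After dropping false guards: 5 live edges.
Layer 0: {0}
Layer 1: {3}  now seen {0,3}
Layer 2: {2,4}  now seen {0,2,3,4}
Layer 3: {5}  now seen {0,2,3,4,5}
Reachable = {0,2,3,4,5}

Answer: UNREACHABLE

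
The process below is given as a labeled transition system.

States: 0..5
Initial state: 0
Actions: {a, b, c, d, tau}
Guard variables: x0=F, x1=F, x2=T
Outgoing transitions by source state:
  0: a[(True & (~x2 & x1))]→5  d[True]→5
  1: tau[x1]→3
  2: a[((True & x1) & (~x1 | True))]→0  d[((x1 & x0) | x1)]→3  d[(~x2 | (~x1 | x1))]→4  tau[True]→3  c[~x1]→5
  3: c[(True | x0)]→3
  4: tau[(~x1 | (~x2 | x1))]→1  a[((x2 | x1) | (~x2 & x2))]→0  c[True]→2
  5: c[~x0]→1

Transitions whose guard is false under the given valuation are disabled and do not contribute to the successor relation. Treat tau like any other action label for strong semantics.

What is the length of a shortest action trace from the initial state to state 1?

Answer: 2

Trace:
BFS to 1:
  Layer 0: {0}
  Layer 1: {5}
  Layer 2: {1}
1 enters at depth 2; path d·c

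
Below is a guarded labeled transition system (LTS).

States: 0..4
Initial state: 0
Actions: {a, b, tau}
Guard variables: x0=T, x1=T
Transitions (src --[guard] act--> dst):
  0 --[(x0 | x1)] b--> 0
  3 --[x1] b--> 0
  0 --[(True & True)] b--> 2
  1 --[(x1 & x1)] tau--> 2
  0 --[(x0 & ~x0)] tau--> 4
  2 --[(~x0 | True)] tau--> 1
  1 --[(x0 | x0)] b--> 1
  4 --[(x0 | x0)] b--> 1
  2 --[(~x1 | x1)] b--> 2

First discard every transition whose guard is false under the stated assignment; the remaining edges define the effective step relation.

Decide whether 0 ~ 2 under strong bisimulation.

Compute ~ classes (split until stable):
  round 0: {{0,1,2,3,4}}
  round 1: {{0,3,4},{1,2}}
  round 2: {{0},{1,2},{3},{4}}
stable after 3 split(s): 4 block(s)
0∈{0}, 2∈{1,2}

Answer: NOT BISIMILAR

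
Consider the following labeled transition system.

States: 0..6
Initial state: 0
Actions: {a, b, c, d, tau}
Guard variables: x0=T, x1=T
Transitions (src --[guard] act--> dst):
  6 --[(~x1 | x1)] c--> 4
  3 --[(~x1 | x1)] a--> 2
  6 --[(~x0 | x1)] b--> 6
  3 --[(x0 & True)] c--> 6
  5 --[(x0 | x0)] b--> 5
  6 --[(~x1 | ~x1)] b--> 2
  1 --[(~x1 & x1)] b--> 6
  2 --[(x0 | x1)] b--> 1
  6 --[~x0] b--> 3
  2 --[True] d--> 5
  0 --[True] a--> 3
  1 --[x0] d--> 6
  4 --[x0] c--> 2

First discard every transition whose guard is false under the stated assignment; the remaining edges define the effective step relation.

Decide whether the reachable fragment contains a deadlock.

Answer: DEADLOCK-FREE

Trace:
Reach set: {0,1,2,3,4,5,6}
  0: a→3  [deg 1]
  1: d→6  [deg 1]
  2: b→1  d→5  [deg 2]
  3: a→2  c→6  [deg 2]
  4: c→2  [deg 1]
  5: b→5  [deg 1]
  6: b→6  c→4  [deg 2]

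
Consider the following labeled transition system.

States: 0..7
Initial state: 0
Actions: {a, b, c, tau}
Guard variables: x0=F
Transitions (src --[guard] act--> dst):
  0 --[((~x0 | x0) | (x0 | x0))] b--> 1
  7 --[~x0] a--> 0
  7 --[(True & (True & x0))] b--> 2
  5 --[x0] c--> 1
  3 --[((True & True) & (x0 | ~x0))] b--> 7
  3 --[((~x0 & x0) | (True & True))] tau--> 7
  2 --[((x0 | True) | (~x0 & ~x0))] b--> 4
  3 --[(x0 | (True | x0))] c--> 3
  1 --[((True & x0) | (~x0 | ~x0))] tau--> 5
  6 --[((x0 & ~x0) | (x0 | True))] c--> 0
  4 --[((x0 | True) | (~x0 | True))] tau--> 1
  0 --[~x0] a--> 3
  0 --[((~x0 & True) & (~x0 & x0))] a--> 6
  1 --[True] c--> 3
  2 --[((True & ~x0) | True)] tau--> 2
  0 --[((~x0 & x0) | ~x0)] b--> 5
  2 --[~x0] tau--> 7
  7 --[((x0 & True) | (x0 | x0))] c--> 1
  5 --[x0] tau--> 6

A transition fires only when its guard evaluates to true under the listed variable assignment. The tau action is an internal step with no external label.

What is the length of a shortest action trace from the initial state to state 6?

Layered search for 6:
  L0 = {0}
  L1 = {1,3,5}
  L2 = {7}
6 never appears.

Answer: UNREACHABLE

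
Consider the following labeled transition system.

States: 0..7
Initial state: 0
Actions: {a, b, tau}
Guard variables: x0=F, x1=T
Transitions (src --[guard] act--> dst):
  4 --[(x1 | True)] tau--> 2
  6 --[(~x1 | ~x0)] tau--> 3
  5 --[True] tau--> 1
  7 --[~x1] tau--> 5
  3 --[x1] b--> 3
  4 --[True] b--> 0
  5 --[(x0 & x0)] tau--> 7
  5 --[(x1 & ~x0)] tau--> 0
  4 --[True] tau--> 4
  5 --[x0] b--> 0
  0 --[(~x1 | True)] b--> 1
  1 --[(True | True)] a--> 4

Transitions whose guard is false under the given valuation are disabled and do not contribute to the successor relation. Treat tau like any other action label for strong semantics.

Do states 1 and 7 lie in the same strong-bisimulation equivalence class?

Refine partition for ~:
  P[0] = {{0,1,2,3,4,5,6,7}}
  P[1] = {{0,3},{1},{2,7},{4},{5,6}}
  P[2] = {{0},{1},{2,7},{3},{4},{5},{6}}
Fixed point at round 3; 7 class(es).
class of 1: {1}; class of 7: {2,7}

Answer: NOT BISIMILAR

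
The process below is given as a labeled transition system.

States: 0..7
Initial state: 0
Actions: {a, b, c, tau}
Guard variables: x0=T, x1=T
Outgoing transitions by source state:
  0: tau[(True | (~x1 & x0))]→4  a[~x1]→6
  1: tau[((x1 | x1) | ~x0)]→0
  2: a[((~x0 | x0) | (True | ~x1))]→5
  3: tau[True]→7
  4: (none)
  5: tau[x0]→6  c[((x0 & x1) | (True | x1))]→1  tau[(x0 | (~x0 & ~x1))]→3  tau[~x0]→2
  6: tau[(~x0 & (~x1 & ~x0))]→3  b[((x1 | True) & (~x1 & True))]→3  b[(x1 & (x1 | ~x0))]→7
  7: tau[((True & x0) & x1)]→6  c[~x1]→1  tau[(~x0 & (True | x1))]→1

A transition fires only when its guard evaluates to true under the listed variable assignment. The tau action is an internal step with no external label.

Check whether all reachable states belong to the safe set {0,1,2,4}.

Answer: INVARIANT HOLDS

Working:
Safe = {0,1,2,4}
Reachable = {0,4}
  0: ok
  4: ok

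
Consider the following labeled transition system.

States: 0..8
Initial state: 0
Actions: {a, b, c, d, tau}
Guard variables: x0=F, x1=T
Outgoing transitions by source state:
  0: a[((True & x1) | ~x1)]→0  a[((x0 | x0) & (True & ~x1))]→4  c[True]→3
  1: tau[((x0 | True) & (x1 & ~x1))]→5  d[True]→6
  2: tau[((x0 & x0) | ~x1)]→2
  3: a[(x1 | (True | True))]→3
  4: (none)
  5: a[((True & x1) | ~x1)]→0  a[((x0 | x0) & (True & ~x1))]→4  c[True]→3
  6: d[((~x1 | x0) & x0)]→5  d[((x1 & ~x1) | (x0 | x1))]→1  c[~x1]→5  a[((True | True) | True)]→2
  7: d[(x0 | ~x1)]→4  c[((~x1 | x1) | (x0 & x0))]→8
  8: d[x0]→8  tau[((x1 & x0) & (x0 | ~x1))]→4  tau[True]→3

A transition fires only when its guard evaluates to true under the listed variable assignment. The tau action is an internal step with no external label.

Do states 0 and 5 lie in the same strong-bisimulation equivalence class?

Bisimulation quotient by refinement:
  P[0] = {{0,1,2,3,4,5,6,7,8}}
  P[1] = {{0,5},{1},{2,4},{3},{6},{7},{8}}
7 equivalence class(es) (converged in 2)
[0]={0,5}  [5]={0,5}

Answer: BISIMILAR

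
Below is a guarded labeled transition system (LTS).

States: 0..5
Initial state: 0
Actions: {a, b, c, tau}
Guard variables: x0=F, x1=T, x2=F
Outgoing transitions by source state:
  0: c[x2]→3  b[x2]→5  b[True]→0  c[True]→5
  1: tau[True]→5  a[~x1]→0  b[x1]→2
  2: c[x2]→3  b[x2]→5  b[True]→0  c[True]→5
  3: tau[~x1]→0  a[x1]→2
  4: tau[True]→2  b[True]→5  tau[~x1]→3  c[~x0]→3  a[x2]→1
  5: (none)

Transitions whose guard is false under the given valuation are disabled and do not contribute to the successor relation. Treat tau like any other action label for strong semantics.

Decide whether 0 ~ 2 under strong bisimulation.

Bisimulation quotient by refinement:
  π0 = {{0,1,2,3,4,5}}
  π1 = {{0,2},{1},{3},{4},{5}}
stable after 2 split(s): 5 block(s)
[0]={0,2}  [2]={0,2}

Answer: BISIMILAR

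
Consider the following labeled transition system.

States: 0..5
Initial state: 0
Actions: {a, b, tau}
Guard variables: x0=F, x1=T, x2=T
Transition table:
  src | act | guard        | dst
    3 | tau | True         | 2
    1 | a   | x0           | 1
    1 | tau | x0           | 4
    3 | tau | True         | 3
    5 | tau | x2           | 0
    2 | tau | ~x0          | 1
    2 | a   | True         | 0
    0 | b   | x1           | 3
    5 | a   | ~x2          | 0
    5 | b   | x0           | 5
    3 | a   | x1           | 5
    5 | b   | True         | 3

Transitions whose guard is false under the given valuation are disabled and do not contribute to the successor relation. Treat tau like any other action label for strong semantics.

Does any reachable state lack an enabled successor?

Reach set: {0,1,2,3,5}
  0: b→3  [1 out]
  1: ∅  [STUCK]
  2: a→0  tau→1  [2 out]
  3: a→5  tau→2  tau→3  [3 out]
  5: b→3  tau→0  [2 out]
Path to 1: b·tau·tau

Answer: DEADLOCK at state 1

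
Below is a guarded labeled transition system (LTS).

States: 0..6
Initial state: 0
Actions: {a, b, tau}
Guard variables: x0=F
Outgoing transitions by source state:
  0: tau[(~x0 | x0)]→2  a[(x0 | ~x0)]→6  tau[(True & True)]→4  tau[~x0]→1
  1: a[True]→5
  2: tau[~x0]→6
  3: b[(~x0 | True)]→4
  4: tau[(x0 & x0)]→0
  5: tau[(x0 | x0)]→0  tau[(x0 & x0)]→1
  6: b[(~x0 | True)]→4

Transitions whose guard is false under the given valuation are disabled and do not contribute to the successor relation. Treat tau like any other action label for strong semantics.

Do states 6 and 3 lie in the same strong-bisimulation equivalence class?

Refine partition for ~:
  round 0: {{0,1,2,3,4,5,6}}
  round 1: {{0},{1},{2},{3,6},{4,5}}
stable after 2 split(s): 5 block(s)
class of 6: {3,6}; class of 3: {3,6}

Answer: BISIMILAR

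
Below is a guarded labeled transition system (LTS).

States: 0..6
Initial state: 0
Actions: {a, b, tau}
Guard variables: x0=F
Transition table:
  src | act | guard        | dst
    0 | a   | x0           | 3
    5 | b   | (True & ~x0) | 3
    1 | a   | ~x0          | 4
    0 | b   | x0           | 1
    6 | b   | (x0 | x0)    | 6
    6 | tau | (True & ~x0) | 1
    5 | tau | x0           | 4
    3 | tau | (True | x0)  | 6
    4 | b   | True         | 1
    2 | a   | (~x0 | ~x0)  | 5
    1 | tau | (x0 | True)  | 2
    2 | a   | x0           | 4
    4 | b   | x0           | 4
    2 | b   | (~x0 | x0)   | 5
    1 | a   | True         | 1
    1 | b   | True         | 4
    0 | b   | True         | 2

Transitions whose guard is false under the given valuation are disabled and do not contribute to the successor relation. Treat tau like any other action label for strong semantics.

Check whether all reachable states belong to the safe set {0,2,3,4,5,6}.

Allowed set {0,2,3,4,5,6}
R = {0,1,2,3,4,5,6}
  0: ✓
  1: VIOLATES
  2: ✓
  3: ✓
  4: ✓
  5: ✓
  6: ✓
witness against invariant: b·a·b·tau·tau → 1

Answer: INVARIANT VIOLATED at state 1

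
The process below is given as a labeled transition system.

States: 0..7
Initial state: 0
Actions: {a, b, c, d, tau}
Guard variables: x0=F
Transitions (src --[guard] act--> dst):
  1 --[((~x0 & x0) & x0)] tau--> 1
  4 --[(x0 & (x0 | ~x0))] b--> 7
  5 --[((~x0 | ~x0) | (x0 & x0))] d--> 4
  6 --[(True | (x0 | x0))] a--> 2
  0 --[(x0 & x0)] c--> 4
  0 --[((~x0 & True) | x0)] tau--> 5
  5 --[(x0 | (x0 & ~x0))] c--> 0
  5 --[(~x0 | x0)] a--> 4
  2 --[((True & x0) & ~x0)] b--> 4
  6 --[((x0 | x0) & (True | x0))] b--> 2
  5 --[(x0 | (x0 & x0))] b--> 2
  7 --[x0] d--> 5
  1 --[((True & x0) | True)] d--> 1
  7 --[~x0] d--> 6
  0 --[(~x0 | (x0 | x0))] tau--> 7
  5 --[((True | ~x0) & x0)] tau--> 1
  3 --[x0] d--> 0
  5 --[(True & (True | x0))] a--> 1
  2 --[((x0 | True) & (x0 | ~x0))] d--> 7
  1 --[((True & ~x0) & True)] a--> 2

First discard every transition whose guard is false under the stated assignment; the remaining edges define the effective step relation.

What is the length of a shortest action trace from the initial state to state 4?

BFS to 4:
  L0 = {0}
  L1 = {5,7}
  L2 = {1,4,6}
4 enters at depth 2; path tau·a

Answer: 2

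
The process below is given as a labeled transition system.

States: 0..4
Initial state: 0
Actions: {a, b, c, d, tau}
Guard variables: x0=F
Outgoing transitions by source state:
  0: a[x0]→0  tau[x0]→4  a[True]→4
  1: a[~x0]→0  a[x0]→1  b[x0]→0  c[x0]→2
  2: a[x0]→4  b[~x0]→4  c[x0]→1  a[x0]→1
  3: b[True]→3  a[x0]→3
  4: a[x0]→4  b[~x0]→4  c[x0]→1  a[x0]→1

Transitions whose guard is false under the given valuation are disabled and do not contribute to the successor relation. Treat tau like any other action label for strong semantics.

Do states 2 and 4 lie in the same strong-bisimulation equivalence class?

Compute ~ classes (split until stable):
  π0 = {{0,1,2,3,4}}
  π1 = {{0,1},{2,3,4}}
  π2 = {{0},{1},{2,3,4}}
Fixed point at round 3; 3 class(es).
2∈{2,3,4}, 4∈{2,3,4}

Answer: BISIMILAR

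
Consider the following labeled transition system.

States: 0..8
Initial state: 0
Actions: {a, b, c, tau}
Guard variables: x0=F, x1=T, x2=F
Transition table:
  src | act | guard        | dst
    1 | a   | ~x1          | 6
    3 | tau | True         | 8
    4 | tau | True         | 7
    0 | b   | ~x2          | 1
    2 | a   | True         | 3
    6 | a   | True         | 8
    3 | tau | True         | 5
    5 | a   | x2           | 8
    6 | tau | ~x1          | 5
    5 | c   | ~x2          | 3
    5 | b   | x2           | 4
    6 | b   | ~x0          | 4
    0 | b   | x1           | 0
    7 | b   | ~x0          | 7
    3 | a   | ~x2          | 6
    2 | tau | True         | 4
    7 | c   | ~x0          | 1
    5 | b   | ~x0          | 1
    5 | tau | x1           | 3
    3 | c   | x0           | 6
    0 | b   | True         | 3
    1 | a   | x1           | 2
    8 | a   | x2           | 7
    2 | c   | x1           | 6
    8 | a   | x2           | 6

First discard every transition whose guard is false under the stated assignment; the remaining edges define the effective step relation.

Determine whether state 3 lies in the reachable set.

18 transition(s) survive guard evaluation.
L0 = {0}
L1 = {1,3}  now seen {0,1,3}
L2 = {2,5,6,8}  now seen {0,1,2,3,5,6,8}
L3 = {4}  now seen {0,1,2,3,4,5,6,8}
L4 = {7}  now seen {0,1,2,3,4,5,6,7,8}
R = {0,1,2,3,4,5,6,7,8}
trace reaching 3: b

Answer: REACHABLE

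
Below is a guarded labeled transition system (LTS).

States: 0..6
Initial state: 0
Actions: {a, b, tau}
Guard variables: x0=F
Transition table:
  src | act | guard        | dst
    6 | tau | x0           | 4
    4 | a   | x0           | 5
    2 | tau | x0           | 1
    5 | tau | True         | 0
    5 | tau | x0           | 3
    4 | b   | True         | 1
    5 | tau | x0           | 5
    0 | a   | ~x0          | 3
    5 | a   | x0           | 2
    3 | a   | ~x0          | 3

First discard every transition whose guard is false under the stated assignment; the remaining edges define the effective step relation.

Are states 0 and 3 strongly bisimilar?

Bisimulation quotient by refinement:
  round 0: {{0,1,2,3,4,5,6}}
  round 1: {{0,3},{1,2,6},{4},{5}}
stable after 2 split(s): 4 block(s)
0∈{0,3}, 3∈{0,3}

Answer: BISIMILAR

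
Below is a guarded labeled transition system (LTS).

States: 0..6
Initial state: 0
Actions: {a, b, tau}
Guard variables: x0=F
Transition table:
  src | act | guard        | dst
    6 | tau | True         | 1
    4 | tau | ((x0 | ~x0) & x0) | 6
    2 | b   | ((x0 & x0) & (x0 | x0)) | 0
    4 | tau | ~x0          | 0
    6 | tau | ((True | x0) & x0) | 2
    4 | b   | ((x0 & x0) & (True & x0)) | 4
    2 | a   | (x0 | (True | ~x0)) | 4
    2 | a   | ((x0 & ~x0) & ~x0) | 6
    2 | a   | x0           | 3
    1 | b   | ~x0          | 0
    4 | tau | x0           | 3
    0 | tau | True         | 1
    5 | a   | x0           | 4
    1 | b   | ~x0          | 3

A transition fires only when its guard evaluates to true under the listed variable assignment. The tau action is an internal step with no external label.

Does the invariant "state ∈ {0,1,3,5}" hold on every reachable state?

Inv-set: {0,1,3,5}
Reachable = {0,1,3}
  0: ok
  1: ok
  3: ok

Answer: INVARIANT HOLDS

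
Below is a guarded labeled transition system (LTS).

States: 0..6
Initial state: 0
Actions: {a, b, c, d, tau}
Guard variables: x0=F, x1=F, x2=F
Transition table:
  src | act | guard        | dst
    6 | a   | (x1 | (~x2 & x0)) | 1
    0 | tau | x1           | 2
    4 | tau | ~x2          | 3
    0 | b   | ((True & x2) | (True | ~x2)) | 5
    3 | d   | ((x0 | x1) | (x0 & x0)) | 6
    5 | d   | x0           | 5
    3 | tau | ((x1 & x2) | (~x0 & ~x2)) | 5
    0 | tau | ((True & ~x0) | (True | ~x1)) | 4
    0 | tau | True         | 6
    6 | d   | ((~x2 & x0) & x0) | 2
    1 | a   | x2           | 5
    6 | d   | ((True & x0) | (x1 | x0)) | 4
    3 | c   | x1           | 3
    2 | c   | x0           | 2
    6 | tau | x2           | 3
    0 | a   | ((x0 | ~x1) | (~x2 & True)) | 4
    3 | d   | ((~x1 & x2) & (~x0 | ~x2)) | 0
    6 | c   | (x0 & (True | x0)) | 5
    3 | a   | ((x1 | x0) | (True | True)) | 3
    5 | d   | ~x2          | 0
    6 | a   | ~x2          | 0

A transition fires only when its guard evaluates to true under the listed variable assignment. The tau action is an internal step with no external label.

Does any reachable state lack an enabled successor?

Reach set: {0,3,4,5,6}
  0: a→4  b→5  tau→4  tau→6  [4 out]
  3: a→3  tau→5  [2 out]
  4: tau→3  [1 out]
  5: d→0  [1 out]
  6: a→0  [1 out]

Answer: DEADLOCK-FREE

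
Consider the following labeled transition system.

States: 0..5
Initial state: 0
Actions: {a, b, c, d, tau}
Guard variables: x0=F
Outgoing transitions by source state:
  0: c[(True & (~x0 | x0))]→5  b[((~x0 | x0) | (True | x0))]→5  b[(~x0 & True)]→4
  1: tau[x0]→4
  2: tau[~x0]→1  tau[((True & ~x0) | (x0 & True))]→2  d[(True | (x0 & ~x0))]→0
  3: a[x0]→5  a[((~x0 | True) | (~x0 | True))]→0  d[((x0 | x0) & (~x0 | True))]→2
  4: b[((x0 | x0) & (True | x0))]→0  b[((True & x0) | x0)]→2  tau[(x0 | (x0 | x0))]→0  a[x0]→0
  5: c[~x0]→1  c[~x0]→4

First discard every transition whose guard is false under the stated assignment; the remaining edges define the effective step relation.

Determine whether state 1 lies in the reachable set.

9 transition(s) survive guard evaluation.
Layer 0: {0}
Layer 1: {4,5}  cumulative {0,4,5}
Layer 2: {1}  cumulative {0,1,4,5}
Reach set: {0,1,4,5}
trace reaching 1: c·c

Answer: REACHABLE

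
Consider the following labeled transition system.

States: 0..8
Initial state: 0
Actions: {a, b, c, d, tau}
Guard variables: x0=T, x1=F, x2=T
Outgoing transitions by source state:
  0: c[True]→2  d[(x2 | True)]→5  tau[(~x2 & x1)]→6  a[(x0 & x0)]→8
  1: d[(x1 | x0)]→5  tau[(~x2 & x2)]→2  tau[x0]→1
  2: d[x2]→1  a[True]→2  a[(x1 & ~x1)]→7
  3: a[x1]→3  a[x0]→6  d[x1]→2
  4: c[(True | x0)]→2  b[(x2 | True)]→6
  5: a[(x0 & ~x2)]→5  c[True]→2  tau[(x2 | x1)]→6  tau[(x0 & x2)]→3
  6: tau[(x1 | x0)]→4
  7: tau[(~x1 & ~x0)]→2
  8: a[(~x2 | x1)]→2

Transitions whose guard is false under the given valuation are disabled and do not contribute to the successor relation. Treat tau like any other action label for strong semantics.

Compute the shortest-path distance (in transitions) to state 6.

Layered search for 6:
  L0 = {0}
  L1 = {2,5,8}
  L2 = {1,3,6}
first hit 6 at d=2 via d·tau

Answer: 2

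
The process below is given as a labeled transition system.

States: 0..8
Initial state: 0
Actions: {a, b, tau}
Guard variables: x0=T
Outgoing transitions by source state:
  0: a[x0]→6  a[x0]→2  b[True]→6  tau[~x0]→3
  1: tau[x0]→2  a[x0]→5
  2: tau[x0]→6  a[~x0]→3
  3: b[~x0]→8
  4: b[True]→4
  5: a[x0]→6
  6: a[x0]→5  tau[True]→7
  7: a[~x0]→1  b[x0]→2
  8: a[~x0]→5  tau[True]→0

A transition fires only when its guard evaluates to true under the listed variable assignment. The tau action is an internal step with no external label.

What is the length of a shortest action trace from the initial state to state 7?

BFS to 7:
  Layer 0: {0}
  Layer 1: {2,6}
  Layer 2: {5,7}
first hit 7 at d=2 via a·tau

Answer: 2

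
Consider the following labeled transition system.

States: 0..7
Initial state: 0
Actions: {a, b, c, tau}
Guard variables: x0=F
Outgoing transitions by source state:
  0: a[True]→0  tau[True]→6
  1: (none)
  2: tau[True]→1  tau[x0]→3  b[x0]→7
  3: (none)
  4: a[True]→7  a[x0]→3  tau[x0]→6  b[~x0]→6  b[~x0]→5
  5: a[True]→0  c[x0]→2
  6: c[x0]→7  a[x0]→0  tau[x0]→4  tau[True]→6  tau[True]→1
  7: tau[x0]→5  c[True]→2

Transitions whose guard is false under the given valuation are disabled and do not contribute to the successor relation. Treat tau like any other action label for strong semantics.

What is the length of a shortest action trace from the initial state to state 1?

Layered search for 1:
  Layer 0: {0}
  Layer 1: {6}
  Layer 2: {1}
1 enters at depth 2; path tau·tau

Answer: 2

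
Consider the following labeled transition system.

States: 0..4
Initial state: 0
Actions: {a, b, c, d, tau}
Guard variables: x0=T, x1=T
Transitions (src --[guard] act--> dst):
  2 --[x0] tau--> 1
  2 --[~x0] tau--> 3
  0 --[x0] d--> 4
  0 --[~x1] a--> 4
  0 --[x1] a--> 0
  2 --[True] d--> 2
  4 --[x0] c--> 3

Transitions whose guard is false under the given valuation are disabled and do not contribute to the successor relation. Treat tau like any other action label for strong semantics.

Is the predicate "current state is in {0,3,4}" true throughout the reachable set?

Answer: INVARIANT HOLDS

Working:
Allowed set {0,3,4}
Reach set: {0,3,4}
  0: safe
  3: safe
  4: safe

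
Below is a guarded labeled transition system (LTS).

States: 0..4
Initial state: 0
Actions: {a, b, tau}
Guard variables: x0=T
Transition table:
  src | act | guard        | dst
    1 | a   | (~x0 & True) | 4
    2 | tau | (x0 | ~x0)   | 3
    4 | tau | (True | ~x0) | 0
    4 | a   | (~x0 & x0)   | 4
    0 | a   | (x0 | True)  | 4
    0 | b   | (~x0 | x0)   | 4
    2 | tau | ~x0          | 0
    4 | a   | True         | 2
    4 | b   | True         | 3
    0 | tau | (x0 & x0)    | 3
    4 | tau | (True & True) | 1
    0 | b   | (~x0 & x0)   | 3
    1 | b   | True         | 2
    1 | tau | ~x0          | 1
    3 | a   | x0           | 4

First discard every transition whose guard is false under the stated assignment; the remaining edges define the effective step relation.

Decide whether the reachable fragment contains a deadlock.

Answer: DEADLOCK-FREE

Working:
Reachable = {0,1,2,3,4}
  0: a→4  b→4  tau→3  [3 exit(s)]
  1: b→2  [1 exit(s)]
  2: tau→3  [1 exit(s)]
  3: a→4  [1 exit(s)]
  4: a→2  b→3  tau→0  tau→1  [4 exit(s)]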